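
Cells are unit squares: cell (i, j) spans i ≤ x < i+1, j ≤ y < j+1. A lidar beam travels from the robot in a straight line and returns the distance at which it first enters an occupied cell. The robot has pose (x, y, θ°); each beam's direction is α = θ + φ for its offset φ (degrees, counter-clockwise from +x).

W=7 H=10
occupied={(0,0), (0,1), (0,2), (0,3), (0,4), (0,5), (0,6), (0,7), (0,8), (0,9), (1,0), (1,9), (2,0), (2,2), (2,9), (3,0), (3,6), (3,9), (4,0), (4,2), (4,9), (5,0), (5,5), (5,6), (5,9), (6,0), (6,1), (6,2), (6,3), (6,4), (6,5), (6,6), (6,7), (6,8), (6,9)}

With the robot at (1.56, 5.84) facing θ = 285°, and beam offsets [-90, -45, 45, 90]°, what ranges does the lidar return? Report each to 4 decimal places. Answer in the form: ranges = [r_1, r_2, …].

beam 1: φ=-90°, α=195°
  dir = (cos 195°, sin 195°) = (-0.9659, -0.2588); from cell (1,5)
  next x-line at t=0.5798, next y-line at t=3.2455; Δt_x=1.0353, Δt_y=3.8637
    x: enter (0,5) at t=0.5798 ← occupied
  → r_1 = 0.5798
beam 2: φ=-45°, α=240°
  dir = (cos 240°, sin 240°) = (-0.5000, -0.8660); from cell (1,5)
  next x-line at t=1.1200, next y-line at t=0.9699; Δt_x=2.0000, Δt_y=1.1547
    y: enter (1,4) at t=0.9699
    x: enter (0,4) at t=1.1200 ← occupied
  → r_2 = 1.1200
beam 3: φ=45°, α=330°
  dir = (cos 330°, sin 330°) = (0.8660, -0.5000); from cell (1,5)
  next x-line at t=0.5081, next y-line at t=1.6800; Δt_x=1.1547, Δt_y=2.0000
    x: enter (2,5) at t=0.5081
    x: enter (3,5) at t=1.6628
    y: enter (3,4) at t=1.6800
    x: enter (4,4) at t=2.8175
    y: enter (4,3) at t=3.6800
    x: enter (5,3) at t=3.9722
    x: enter (6,3) at t=5.1269 ← occupied
  → r_3 = 5.1269
beam 4: φ=90°, α=15°
  dir = (cos 15°, sin 15°) = (0.9659, 0.2588); from cell (1,5)
  next x-line at t=0.4555, next y-line at t=0.6182; Δt_x=1.0353, Δt_y=3.8637
    x: enter (2,5) at t=0.4555
    y: enter (2,6) at t=0.6182
    x: enter (3,6) at t=1.4908 ← occupied
  → r_4 = 1.4908

ranges = [0.5798, 1.1200, 5.1269, 1.4908]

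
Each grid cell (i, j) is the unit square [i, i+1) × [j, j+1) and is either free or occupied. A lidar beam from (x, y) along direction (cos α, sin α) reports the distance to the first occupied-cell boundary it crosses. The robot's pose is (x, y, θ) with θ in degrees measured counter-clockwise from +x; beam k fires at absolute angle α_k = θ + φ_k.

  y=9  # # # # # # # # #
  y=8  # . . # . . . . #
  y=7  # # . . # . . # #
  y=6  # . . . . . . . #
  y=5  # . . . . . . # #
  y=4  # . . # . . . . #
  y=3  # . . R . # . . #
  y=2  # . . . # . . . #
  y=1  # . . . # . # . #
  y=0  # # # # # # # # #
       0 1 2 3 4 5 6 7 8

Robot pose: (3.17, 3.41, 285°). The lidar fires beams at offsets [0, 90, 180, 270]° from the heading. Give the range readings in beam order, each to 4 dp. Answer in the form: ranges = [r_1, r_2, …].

ranges = [2.4950, 1.8946, 0.6108, 2.2465]

beam 1: φ=0°, α=285°
  cosα=0.2588 sinα=-0.9659 | (3,3) | tMaxX 3.2069 tMaxY 0.4245 | tΔX 3.8637 tΔY 1.0353
    t=0.4245 [y] (3,2)
    t=1.4597 [y] (3,1)
    t=2.4950 [y] (3,0) — stop
  → r_1 = 2.4950
beam 2: φ=90°, α=15°
  cosα=0.9659 sinα=0.2588 | (3,3) | tMaxX 0.8593 tMaxY 2.2796 | tΔX 1.0353 tΔY 3.8637
    t=0.8593 [x] (4,3)
    t=1.8946 [x] (5,3) — stop
  → r_2 = 1.8946
beam 3: φ=180°, α=105°
  cosα=-0.2588 sinα=0.9659 | (3,3) | tMaxX 0.6568 tMaxY 0.6108 | tΔX 3.8637 tΔY 1.0353
    t=0.6108 [y] (3,4) — stop
  → r_3 = 0.6108
beam 4: φ=270°, α=195°
  cosα=-0.9659 sinα=-0.2588 | (3,3) | tMaxX 0.1760 tMaxY 1.5841 | tΔX 1.0353 tΔY 3.8637
    t=0.1760 [x] (2,3)
    t=1.2113 [x] (1,3)
    t=1.5841 [y] (1,2)
    t=2.2465 [x] (0,2) — stop
  → r_4 = 2.2465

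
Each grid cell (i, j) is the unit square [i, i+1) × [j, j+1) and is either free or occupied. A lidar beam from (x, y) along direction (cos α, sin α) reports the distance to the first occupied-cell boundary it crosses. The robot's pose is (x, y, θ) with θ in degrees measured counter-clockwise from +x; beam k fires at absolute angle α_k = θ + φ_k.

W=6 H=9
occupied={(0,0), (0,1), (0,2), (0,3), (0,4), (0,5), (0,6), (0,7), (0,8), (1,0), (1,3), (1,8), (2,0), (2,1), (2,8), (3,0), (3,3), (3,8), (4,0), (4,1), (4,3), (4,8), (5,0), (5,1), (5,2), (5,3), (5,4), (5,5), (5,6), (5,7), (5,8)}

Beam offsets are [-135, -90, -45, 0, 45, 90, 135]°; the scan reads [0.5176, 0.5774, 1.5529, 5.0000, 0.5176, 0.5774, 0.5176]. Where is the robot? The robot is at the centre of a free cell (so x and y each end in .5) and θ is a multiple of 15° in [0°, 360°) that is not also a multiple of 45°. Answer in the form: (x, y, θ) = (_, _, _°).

Candidates: 23 free-cell centres × 16 headings = 368 poses. Raycast each; keep the one whose scan matches to 4 dp.
  (2.5, 4.5, 150°): beam 1 = 2.5882 ≠ 0.5176 ✗
  (1.5, 1.5, 30°): beam 3 = 0.5176 ≠ 1.5529 ✗
  (1.5, 7.5, 285°): beam 1 = 0.5774 ≠ 0.5176 ✗
  …
  (3.5, 1.5, 120°): r_1=0.5176, r_2=0.5774, r_3=1.5529, r_4=5.0000, r_5=0.5176, r_6=0.5774, r_7=0.5176 — all match ✓
Only this pose fits every beam.

(x, y, θ) = (3.5, 1.5, 120°)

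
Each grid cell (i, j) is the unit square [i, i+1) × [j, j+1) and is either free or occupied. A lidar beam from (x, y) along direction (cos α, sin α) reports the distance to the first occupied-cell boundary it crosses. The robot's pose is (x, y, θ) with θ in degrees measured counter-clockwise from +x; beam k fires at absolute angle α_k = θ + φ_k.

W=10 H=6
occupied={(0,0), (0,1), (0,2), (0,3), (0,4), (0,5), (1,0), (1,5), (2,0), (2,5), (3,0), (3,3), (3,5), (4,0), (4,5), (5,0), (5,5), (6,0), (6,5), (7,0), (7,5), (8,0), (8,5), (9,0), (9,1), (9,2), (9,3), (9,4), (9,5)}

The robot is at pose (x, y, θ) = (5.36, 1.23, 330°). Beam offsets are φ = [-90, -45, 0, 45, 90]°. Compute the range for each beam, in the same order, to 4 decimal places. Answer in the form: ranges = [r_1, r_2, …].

ranges = [0.2656, 0.2381, 0.4600, 3.7684, 4.3532]

beam 1: φ=-90°, α=240°
  direction (-0.5000, -0.8660); cell (5,1); t to first gridline: x 0.7200, y 0.2656 (then +2.0000 / +1.1547)
    (5,0) via y @ 0.2656  # hit
  → r_1 = 0.2656
beam 2: φ=-45°, α=285°
  direction (0.2588, -0.9659); cell (5,1); t to first gridline: x 2.4728, y 0.2381 (then +3.8637 / +1.0353)
    (5,0) via y @ 0.2381  # hit
  → r_2 = 0.2381
beam 3: φ=0°, α=330°
  direction (0.8660, -0.5000); cell (5,1); t to first gridline: x 0.7390, y 0.4600 (then +1.1547 / +2.0000)
    (5,0) via y @ 0.4600  # hit
  → r_3 = 0.4600
beam 4: φ=45°, α=15°
  direction (0.9659, 0.2588); cell (5,1); t to first gridline: x 0.6626, y 2.9751 (then +1.0353 / +3.8637)
    (6,1) via x @ 0.6626
    (7,1) via x @ 1.6979
    (8,1) via x @ 2.7331
    (8,2) via y @ 2.9751
    (9,2) via x @ 3.7684  # hit
  → r_4 = 3.7684
beam 5: φ=90°, α=60°
  direction (0.5000, 0.8660); cell (5,1); t to first gridline: x 1.2800, y 0.8891 (then +2.0000 / +1.1547)
    (5,2) via y @ 0.8891
    (6,2) via x @ 1.2800
    (6,3) via y @ 2.0438
    (6,4) via y @ 3.1985
    (7,4) via x @ 3.2800
    (7,5) via y @ 4.3532  # hit
  → r_5 = 4.3532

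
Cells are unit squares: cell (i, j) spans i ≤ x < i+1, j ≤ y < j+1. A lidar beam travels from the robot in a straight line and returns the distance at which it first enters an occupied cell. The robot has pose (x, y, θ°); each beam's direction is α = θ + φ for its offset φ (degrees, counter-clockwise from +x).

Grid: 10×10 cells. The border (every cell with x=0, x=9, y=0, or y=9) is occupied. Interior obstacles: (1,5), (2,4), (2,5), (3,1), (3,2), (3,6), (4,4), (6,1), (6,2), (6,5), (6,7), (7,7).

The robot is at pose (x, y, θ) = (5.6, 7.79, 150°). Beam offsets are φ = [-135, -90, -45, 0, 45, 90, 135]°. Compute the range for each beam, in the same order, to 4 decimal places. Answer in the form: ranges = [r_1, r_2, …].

beam 1: φ=-135°, α=15°
  direction (0.9659, 0.2588); cell (5,7); t to first gridline: x 0.4141, y 0.8114 (then +1.0353 / +3.8637)
    (6,7) via x @ 0.4141  # hit
  → r_1 = 0.4141
beam 2: φ=-90°, α=60°
  direction (0.5000, 0.8660); cell (5,7); t to first gridline: x 0.8000, y 0.2425 (then +2.0000 / +1.1547)
    (5,8) via y @ 0.2425
    (6,8) via x @ 0.8000
    (6,9) via y @ 1.3972  # hit
  → r_2 = 1.3972
beam 3: φ=-45°, α=105°
  direction (-0.2588, 0.9659); cell (5,7); t to first gridline: x 2.3182, y 0.2174 (then +3.8637 / +1.0353)
    (5,8) via y @ 0.2174
    (5,9) via y @ 1.2527  # hit
  → r_3 = 1.2527
beam 4: φ=0°, α=150°
  direction (-0.8660, 0.5000); cell (5,7); t to first gridline: x 0.6928, y 0.4200 (then +1.1547 / +2.0000)
    (5,8) via y @ 0.4200
    (4,8) via x @ 0.6928
    (3,8) via x @ 1.8475
    (3,9) via y @ 2.4200  # hit
  → r_4 = 2.4200
beam 5: φ=45°, α=195°
  direction (-0.9659, -0.2588); cell (5,7); t to first gridline: x 0.6212, y 3.0523 (then +1.0353 / +3.8637)
    (4,7) via x @ 0.6212
    (3,7) via x @ 1.6564
    (2,7) via x @ 2.6917
    (2,6) via y @ 3.0523
    (1,6) via x @ 3.7270
    (0,6) via x @ 4.7623  # hit
  → r_5 = 4.7623
beam 6: φ=90°, α=240°
  direction (-0.5000, -0.8660); cell (5,7); t to first gridline: x 1.2000, y 0.9122 (then +2.0000 / +1.1547)
    (5,6) via y @ 0.9122
    (4,6) via x @ 1.2000
    (4,5) via y @ 2.0669
    (3,5) via x @ 3.2000
    (3,4) via y @ 3.2216
    (3,3) via y @ 4.3763
    (2,3) via x @ 5.2000
    (2,2) via y @ 5.5310
    (2,1) via y @ 6.6857
    (1,1) via x @ 7.2000
    (1,0) via y @ 7.8404  # hit
  → r_6 = 7.8404
beam 7: φ=135°, α=285°
  direction (0.2588, -0.9659); cell (5,7); t to first gridline: x 1.5455, y 0.8179 (then +3.8637 / +1.0353)
    (5,6) via y @ 0.8179
    (6,6) via x @ 1.5455
    (6,5) via y @ 1.8531  # hit
  → r_7 = 1.8531

ranges = [0.4141, 1.3972, 1.2527, 2.4200, 4.7623, 7.8404, 1.8531]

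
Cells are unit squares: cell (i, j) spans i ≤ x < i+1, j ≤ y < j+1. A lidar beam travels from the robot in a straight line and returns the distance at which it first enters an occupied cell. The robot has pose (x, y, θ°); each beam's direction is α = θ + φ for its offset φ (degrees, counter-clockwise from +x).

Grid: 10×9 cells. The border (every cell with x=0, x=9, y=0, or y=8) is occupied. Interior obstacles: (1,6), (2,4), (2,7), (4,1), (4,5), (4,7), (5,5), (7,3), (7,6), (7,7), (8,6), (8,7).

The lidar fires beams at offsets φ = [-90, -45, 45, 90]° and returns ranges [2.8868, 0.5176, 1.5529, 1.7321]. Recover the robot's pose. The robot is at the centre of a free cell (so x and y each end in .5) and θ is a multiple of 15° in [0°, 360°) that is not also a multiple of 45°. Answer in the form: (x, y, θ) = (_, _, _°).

(x, y, θ) = (6.5, 6.5, 30°)

Candidates: 44 free-cell centres × 16 headings = 704 poses. Raycast each; keep the one whose scan matches to 4 dp.
  (2.5, 2.5, 285°): beam 1 = 1.5529 ≠ 2.8868 ✗
  (4.5, 6.5, 240°): beam 1 = 1.7321 ≠ 2.8868 ✗
  (6.5, 5.5, 60°): beam 2 = 1.9319 ≠ 0.5176 ✗
  …
  (6.5, 6.5, 30°): r_1=2.8868, r_2=0.5176, r_3=1.5529, r_4=1.7321 — all match ✓
Only this pose fits every beam.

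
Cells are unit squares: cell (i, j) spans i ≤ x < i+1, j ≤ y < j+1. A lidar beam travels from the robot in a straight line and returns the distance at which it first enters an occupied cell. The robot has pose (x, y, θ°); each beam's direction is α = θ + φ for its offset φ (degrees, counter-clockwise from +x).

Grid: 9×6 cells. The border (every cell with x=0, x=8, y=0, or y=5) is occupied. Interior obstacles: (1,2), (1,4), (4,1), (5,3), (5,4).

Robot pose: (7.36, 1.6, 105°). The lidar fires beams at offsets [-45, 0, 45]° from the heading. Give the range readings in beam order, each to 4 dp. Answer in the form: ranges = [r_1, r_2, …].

ranges = [1.2800, 3.5199, 6.1892]

beam 1: φ=-45°, α=60°
  cosα=0.5000 sinα=0.8660 | (7,1) | tMaxX 1.2800 tMaxY 0.4619 | tΔX 2.0000 tΔY 1.1547
    t=0.4619 [y] (7,2)
    t=1.2800 [x] (8,2) — stop
  → r_1 = 1.2800
beam 2: φ=0°, α=105°
  cosα=-0.2588 sinα=0.9659 | (7,1) | tMaxX 1.3909 tMaxY 0.4141 | tΔX 3.8637 tΔY 1.0353
    t=0.4141 [y] (7,2)
    t=1.3909 [x] (6,2)
    t=1.4494 [y] (6,3)
    t=2.4847 [y] (6,4)
    t=3.5199 [y] (6,5) — stop
  → r_2 = 3.5199
beam 3: φ=45°, α=150°
  cosα=-0.8660 sinα=0.5000 | (7,1) | tMaxX 0.4157 tMaxY 0.8000 | tΔX 1.1547 tΔY 2.0000
    t=0.4157 [x] (6,1)
    t=0.8000 [y] (6,2)
    t=1.5704 [x] (5,2)
    t=2.7251 [x] (4,2)
    t=2.8000 [y] (4,3)
    t=3.8798 [x] (3,3)
    t=4.8000 [y] (3,4)
    t=5.0345 [x] (2,4)
    t=6.1892 [x] (1,4) — stop
  → r_3 = 6.1892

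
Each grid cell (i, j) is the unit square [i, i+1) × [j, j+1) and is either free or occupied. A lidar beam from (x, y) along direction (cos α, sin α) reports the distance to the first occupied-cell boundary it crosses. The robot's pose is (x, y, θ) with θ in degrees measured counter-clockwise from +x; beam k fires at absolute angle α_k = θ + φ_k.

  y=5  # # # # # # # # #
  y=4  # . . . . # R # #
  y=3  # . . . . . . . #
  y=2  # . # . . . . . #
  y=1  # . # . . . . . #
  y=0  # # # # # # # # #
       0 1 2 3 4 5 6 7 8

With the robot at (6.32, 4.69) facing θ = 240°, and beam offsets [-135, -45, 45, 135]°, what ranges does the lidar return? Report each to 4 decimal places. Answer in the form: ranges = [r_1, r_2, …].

beam 1: φ=-135°, α=105°
  dir = (cos 105°, sin 105°) = (-0.2588, 0.9659); from cell (6,4)
  next x-line at t=1.2364, next y-line at t=0.3209; Δt_x=3.8637, Δt_y=1.0353
    y: enter (6,5) at t=0.3209 ← occupied
  → r_1 = 0.3209
beam 2: φ=-45°, α=195°
  dir = (cos 195°, sin 195°) = (-0.9659, -0.2588); from cell (6,4)
  next x-line at t=0.3313, next y-line at t=2.6660; Δt_x=1.0353, Δt_y=3.8637
    x: enter (5,4) at t=0.3313 ← occupied
  → r_2 = 0.3313
beam 3: φ=45°, α=285°
  dir = (cos 285°, sin 285°) = (0.2588, -0.9659); from cell (6,4)
  next x-line at t=2.6273, next y-line at t=0.7143; Δt_x=3.8637, Δt_y=1.0353
    y: enter (6,3) at t=0.7143
    y: enter (6,2) at t=1.7496
    x: enter (7,2) at t=2.6273
    y: enter (7,1) at t=2.7849
    y: enter (7,0) at t=3.8202 ← occupied
  → r_3 = 3.8202
beam 4: φ=135°, α=15°
  dir = (cos 15°, sin 15°) = (0.9659, 0.2588); from cell (6,4)
  next x-line at t=0.7040, next y-line at t=1.1977; Δt_x=1.0353, Δt_y=3.8637
    x: enter (7,4) at t=0.7040 ← occupied
  → r_4 = 0.7040

ranges = [0.3209, 0.3313, 3.8202, 0.7040]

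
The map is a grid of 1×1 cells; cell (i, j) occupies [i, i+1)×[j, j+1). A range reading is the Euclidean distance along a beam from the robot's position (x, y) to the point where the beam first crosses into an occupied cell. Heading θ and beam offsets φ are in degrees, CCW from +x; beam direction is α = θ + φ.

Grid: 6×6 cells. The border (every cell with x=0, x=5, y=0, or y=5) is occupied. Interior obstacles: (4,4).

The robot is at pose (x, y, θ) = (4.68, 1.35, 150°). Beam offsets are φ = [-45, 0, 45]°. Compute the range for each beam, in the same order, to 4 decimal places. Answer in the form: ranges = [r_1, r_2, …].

beam 1: φ=-45°, α=105°
  direction (-0.2588, 0.9659); cell (4,1); t to first gridline: x 2.6273, y 0.6729 (then +3.8637 / +1.0353)
    (4,2) via y @ 0.6729
    (4,3) via y @ 1.7082
    (3,3) via x @ 2.6273
    (3,4) via y @ 2.7435
    (3,5) via y @ 3.7788  # hit
  → r_1 = 3.7788
beam 2: φ=0°, α=150°
  direction (-0.8660, 0.5000); cell (4,1); t to first gridline: x 0.7852, y 1.3000 (then +1.1547 / +2.0000)
    (3,1) via x @ 0.7852
    (3,2) via y @ 1.3000
    (2,2) via x @ 1.9399
    (1,2) via x @ 3.0946
    (1,3) via y @ 3.3000
    (0,3) via x @ 4.2493  # hit
  → r_2 = 4.2493
beam 3: φ=45°, α=195°
  direction (-0.9659, -0.2588); cell (4,1); t to first gridline: x 0.7040, y 1.3523 (then +1.0353 / +3.8637)
    (3,1) via x @ 0.7040
    (3,0) via y @ 1.3523  # hit
  → r_3 = 1.3523

ranges = [3.7788, 4.2493, 1.3523]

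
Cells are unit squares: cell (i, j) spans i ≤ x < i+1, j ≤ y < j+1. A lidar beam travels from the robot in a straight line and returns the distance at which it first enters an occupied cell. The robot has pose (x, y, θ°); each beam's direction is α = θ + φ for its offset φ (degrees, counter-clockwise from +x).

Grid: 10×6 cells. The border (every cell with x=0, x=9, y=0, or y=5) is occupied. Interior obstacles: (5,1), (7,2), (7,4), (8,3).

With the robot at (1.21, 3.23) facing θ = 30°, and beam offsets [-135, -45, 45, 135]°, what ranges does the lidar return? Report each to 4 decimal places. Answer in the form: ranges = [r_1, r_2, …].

ranges = [0.8114, 4.7524, 1.8324, 0.2174]

beam 1: φ=-135°, α=255°
  direction (-0.2588, -0.9659); cell (1,3); t to first gridline: x 0.8114, y 0.2381 (then +3.8637 / +1.0353)
    (1,2) via y @ 0.2381
    (0,2) via x @ 0.8114  # hit
  → r_1 = 0.8114
beam 2: φ=-45°, α=345°
  direction (0.9659, -0.2588); cell (1,3); t to first gridline: x 0.8179, y 0.8887 (then +1.0353 / +3.8637)
    (2,3) via x @ 0.8179
    (2,2) via y @ 0.8887
    (3,2) via x @ 1.8531
    (4,2) via x @ 2.8884
    (5,2) via x @ 3.9237
    (5,1) via y @ 4.7524  # hit
  → r_2 = 4.7524
beam 3: φ=45°, α=75°
  direction (0.2588, 0.9659); cell (1,3); t to first gridline: x 3.0523, y 0.7972 (then +3.8637 / +1.0353)
    (1,4) via y @ 0.7972
    (1,5) via y @ 1.8324  # hit
  → r_3 = 1.8324
beam 4: φ=135°, α=165°
  direction (-0.9659, 0.2588); cell (1,3); t to first gridline: x 0.2174, y 2.9751 (then +1.0353 / +3.8637)
    (0,3) via x @ 0.2174  # hit
  → r_4 = 0.2174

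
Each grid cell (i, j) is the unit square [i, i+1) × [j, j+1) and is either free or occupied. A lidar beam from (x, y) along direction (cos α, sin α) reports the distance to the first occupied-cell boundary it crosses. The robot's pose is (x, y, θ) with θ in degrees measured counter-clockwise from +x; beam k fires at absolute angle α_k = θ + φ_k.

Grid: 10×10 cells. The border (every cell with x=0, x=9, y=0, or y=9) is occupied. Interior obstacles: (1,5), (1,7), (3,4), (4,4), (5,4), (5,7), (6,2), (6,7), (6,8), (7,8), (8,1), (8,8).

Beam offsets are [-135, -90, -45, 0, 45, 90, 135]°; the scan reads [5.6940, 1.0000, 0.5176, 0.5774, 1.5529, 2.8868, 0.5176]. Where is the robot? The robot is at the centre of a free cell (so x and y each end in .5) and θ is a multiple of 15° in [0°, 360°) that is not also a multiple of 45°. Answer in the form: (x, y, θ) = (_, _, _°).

(x, y, θ) = (6.5, 1.5, 300°)

The pose lattice has 52·16 = 832 candidates. Test each by forward raycasting.
  (2.5, 3.5, 75°): beam 1 = 2.8868 ≠ 5.6940 ✗
  (6.5, 3.5, 105°): beam 1 = 2.8868 ≠ 5.6940 ✗
  (7.5, 2.5, 60°): beam 1 = 1.5529 ≠ 5.6940 ✗
  (4.5, 2.5, 150°): beam 1 = 1.5529 ≠ 5.6940 ✗
  (7.5, 4.5, 285°): beam 1 = 6.3509 ≠ 5.6940 ✗
  …
  (6.5, 1.5, 300°): r_1=5.6940, r_2=1.0000, r_3=0.5176, r_4=0.5774, r_5=1.5529, r_6=2.8868, r_7=0.5176 — all match ✓
Unique over the lattice → pose = (6.5, 1.5, 300°).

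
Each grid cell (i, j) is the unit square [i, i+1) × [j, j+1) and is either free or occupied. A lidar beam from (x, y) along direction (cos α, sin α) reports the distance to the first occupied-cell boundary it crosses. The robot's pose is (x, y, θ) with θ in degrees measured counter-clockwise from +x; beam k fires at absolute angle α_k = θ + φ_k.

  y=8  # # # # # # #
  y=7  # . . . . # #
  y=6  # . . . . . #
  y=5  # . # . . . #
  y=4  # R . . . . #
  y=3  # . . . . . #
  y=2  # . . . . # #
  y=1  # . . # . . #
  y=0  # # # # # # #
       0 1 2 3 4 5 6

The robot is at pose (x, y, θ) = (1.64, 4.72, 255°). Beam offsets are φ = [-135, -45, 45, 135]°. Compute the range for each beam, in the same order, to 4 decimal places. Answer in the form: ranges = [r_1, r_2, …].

ranges = [1.2800, 0.7390, 3.1408, 0.5600]

beam 1: φ=-135°, α=120°
  cosα=-0.5000 sinα=0.8660 | (1,4) | tMaxX 1.2800 tMaxY 0.3233 | tΔX 2.0000 tΔY 1.1547
    t=0.3233 [y] (1,5)
    t=1.2800 [x] (0,5) — stop
  → r_1 = 1.2800
beam 2: φ=-45°, α=210°
  cosα=-0.8660 sinα=-0.5000 | (1,4) | tMaxX 0.7390 tMaxY 1.4400 | tΔX 1.1547 tΔY 2.0000
    t=0.7390 [x] (0,4) — stop
  → r_2 = 0.7390
beam 3: φ=45°, α=300°
  cosα=0.5000 sinα=-0.8660 | (1,4) | tMaxX 0.7200 tMaxY 0.8314 | tΔX 2.0000 tΔY 1.1547
    t=0.7200 [x] (2,4)
    t=0.8314 [y] (2,3)
    t=1.9861 [y] (2,2)
    t=2.7200 [x] (3,2)
    t=3.1408 [y] (3,1) — stop
  → r_3 = 3.1408
beam 4: φ=135°, α=30°
  cosα=0.8660 sinα=0.5000 | (1,4) | tMaxX 0.4157 tMaxY 0.5600 | tΔX 1.1547 tΔY 2.0000
    t=0.4157 [x] (2,4)
    t=0.5600 [y] (2,5) — stop
  → r_4 = 0.5600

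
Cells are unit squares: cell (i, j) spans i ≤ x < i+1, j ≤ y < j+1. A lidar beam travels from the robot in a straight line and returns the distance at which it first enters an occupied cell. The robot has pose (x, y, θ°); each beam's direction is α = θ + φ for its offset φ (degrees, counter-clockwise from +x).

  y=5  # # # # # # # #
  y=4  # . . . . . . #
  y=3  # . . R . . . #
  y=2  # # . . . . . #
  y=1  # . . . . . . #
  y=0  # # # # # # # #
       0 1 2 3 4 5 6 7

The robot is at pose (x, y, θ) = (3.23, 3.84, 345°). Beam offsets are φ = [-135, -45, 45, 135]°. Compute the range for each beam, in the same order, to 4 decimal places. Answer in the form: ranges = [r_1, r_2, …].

beam 1: φ=-135°, α=210°
  direction (-0.8660, -0.5000); cell (3,3); t to first gridline: x 0.2656, y 1.6800 (then +1.1547 / +2.0000)
    (2,3) via x @ 0.2656
    (1,3) via x @ 1.4203
    (1,2) via y @ 1.6800  # hit
  → r_1 = 1.6800
beam 2: φ=-45°, α=300°
  direction (0.5000, -0.8660); cell (3,3); t to first gridline: x 1.5400, y 0.9699 (then +2.0000 / +1.1547)
    (3,2) via y @ 0.9699
    (4,2) via x @ 1.5400
    (4,1) via y @ 2.1246
    (4,0) via y @ 3.2793  # hit
  → r_2 = 3.2793
beam 3: φ=45°, α=30°
  direction (0.8660, 0.5000); cell (3,3); t to first gridline: x 0.8891, y 0.3200 (then +1.1547 / +2.0000)
    (3,4) via y @ 0.3200
    (4,4) via x @ 0.8891
    (5,4) via x @ 2.0438
    (5,5) via y @ 2.3200  # hit
  → r_3 = 2.3200
beam 4: φ=135°, α=120°
  direction (-0.5000, 0.8660); cell (3,3); t to first gridline: x 0.4600, y 0.1848 (then +2.0000 / +1.1547)
    (3,4) via y @ 0.1848
    (2,4) via x @ 0.4600
    (2,5) via y @ 1.3395  # hit
  → r_4 = 1.3395

ranges = [1.6800, 3.2793, 2.3200, 1.3395]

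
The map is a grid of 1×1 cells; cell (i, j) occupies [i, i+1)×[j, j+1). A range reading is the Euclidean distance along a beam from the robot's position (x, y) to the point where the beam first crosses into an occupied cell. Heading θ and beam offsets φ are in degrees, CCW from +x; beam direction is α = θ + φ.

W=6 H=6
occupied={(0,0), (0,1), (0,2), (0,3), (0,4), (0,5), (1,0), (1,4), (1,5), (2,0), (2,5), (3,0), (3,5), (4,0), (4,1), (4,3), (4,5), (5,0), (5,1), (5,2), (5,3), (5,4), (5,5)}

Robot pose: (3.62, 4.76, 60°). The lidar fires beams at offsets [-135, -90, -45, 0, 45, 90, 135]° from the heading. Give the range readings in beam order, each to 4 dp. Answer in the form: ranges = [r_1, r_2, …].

ranges = [1.4682, 1.5200, 0.9273, 0.2771, 0.2485, 0.4800, 1.6771]

beam 1: φ=-135°, α=285°
  d=(0.2588,-0.9659)  start (3,4)  tX=1.4682 tY=0.7868  stride 1/|dx|=3.8637 1/|dy|=1.0353
    cross y-line → (3,3), t=0.7868
    cross x-line → (4,3), t=1.4682 (wall)
  → r_1 = 1.4682
beam 2: φ=-90°, α=330°
  d=(0.8660,-0.5000)  start (3,4)  tX=0.4388 tY=1.5200  stride 1/|dx|=1.1547 1/|dy|=2.0000
    cross x-line → (4,4), t=0.4388
    cross y-line → (4,3), t=1.5200 (wall)
  → r_2 = 1.5200
beam 3: φ=-45°, α=15°
  d=(0.9659,0.2588)  start (3,4)  tX=0.3934 tY=0.9273  stride 1/|dx|=1.0353 1/|dy|=3.8637
    cross x-line → (4,4), t=0.3934
    cross y-line → (4,5), t=0.9273 (wall)
  → r_3 = 0.9273
beam 4: φ=0°, α=60°
  d=(0.5000,0.8660)  start (3,4)  tX=0.7600 tY=0.2771  stride 1/|dx|=2.0000 1/|dy|=1.1547
    cross y-line → (3,5), t=0.2771 (wall)
  → r_4 = 0.2771
beam 5: φ=45°, α=105°
  d=(-0.2588,0.9659)  start (3,4)  tX=2.3955 tY=0.2485  stride 1/|dx|=3.8637 1/|dy|=1.0353
    cross y-line → (3,5), t=0.2485 (wall)
  → r_5 = 0.2485
beam 6: φ=90°, α=150°
  d=(-0.8660,0.5000)  start (3,4)  tX=0.7159 tY=0.4800  stride 1/|dx|=1.1547 1/|dy|=2.0000
    cross y-line → (3,5), t=0.4800 (wall)
  → r_6 = 0.4800
beam 7: φ=135°, α=195°
  d=(-0.9659,-0.2588)  start (3,4)  tX=0.6419 tY=2.9364  stride 1/|dx|=1.0353 1/|dy|=3.8637
    cross x-line → (2,4), t=0.6419
    cross x-line → (1,4), t=1.6771 (wall)
  → r_7 = 1.6771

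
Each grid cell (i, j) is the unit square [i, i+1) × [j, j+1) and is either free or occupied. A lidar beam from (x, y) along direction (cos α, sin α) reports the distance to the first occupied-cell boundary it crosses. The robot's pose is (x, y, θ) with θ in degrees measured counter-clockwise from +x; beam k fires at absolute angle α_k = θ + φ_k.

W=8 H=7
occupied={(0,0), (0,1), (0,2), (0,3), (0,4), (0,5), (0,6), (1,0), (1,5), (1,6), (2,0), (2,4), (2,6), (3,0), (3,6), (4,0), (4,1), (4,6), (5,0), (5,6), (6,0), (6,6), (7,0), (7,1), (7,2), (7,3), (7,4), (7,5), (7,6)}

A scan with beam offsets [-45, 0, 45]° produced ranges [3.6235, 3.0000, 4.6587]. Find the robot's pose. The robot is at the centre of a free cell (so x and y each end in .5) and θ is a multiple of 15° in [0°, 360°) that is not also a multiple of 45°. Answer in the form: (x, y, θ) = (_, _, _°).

Candidates: 27 free-cell centres × 16 headings = 432 poses. Raycast each; keep the one whose scan matches to 4 dp.
  (6.5, 5.5, 240°): beam 2 = 4.0415 ≠ 3.0000 ✗
  (2.5, 1.5, 285°): beam 1 = 0.5774 ≠ 3.6235 ✗
  (6.5, 5.5, 75°): beam 1 = 0.5774 ≠ 3.6235 ✗
  (1.5, 2.5, 105°): beam 1 = 1.7321 ≠ 3.6235 ✗
  …
  (5.5, 2.5, 150°): r_1=3.6235, r_2=3.0000, r_3=4.6587 — all match ✓
Only this pose fits every beam.

(x, y, θ) = (5.5, 2.5, 150°)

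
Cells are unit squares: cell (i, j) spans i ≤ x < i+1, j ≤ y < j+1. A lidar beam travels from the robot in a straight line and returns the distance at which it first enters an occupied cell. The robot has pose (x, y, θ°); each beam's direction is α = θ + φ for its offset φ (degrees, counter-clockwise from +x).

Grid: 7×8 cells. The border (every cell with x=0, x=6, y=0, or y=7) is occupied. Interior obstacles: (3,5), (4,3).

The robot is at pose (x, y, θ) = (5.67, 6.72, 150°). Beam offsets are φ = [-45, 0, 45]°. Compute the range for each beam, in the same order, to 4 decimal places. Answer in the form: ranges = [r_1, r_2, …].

beam 1: φ=-45°, α=105°
  direction (-0.2588, 0.9659); cell (5,6); t to first gridline: x 2.5887, y 0.2899 (then +3.8637 / +1.0353)
    (5,7) via y @ 0.2899  # hit
  → r_1 = 0.2899
beam 2: φ=0°, α=150°
  direction (-0.8660, 0.5000); cell (5,6); t to first gridline: x 0.7736, y 0.5600 (then +1.1547 / +2.0000)
    (5,7) via y @ 0.5600  # hit
  → r_2 = 0.5600
beam 3: φ=45°, α=195°
  direction (-0.9659, -0.2588); cell (5,6); t to first gridline: x 0.6936, y 2.7819 (then +1.0353 / +3.8637)
    (4,6) via x @ 0.6936
    (3,6) via x @ 1.7289
    (2,6) via x @ 2.7642
    (2,5) via y @ 2.7819
    (1,5) via x @ 3.7995
    (0,5) via x @ 4.8347  # hit
  → r_3 = 4.8347

ranges = [0.2899, 0.5600, 4.8347]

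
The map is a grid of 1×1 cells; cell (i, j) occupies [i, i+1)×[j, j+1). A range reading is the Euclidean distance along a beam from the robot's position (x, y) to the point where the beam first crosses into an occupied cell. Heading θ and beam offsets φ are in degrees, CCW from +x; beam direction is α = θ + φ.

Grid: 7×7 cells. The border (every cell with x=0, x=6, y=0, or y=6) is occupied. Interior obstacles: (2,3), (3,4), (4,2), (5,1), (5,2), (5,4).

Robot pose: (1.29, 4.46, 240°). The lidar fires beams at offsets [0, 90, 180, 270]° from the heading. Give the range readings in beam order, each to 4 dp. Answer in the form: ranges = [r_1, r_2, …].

beam 1: φ=0°, α=240°
  d=(-0.5000,-0.8660)  start (1,4)  tX=0.5800 tY=0.5312  stride 1/|dx|=2.0000 1/|dy|=1.1547
    cross y-line → (1,3), t=0.5312
    cross x-line → (0,3), t=0.5800 (wall)
  → r_1 = 0.5800
beam 2: φ=90°, α=330°
  d=(0.8660,-0.5000)  start (1,4)  tX=0.8198 tY=0.9200  stride 1/|dx|=1.1547 1/|dy|=2.0000
    cross x-line → (2,4), t=0.8198
    cross y-line → (2,3), t=0.9200 (wall)
  → r_2 = 0.9200
beam 3: φ=180°, α=60°
  d=(0.5000,0.8660)  start (1,4)  tX=1.4200 tY=0.6235  stride 1/|dx|=2.0000 1/|dy|=1.1547
    cross y-line → (1,5), t=0.6235
    cross x-line → (2,5), t=1.4200
    cross y-line → (2,6), t=1.7782 (wall)
  → r_3 = 1.7782
beam 4: φ=270°, α=150°
  d=(-0.8660,0.5000)  start (1,4)  tX=0.3349 tY=1.0800  stride 1/|dx|=1.1547 1/|dy|=2.0000
    cross x-line → (0,4), t=0.3349 (wall)
  → r_4 = 0.3349

ranges = [0.5800, 0.9200, 1.7782, 0.3349]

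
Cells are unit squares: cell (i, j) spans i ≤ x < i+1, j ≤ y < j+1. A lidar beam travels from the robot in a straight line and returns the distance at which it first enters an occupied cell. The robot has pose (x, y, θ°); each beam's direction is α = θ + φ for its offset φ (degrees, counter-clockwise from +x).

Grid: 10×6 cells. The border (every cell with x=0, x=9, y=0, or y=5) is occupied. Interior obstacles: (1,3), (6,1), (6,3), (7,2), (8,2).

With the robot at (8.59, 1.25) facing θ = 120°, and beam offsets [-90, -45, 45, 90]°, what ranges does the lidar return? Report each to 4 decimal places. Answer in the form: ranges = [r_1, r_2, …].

ranges = [0.4734, 0.7765, 1.6461, 0.5000]

beam 1: φ=-90°, α=30°
  d=(0.8660,0.5000)  start (8,1)  tX=0.4734 tY=1.5000  stride 1/|dx|=1.1547 1/|dy|=2.0000
    cross x-line → (9,1), t=0.4734 (wall)
  → r_1 = 0.4734
beam 2: φ=-45°, α=75°
  d=(0.2588,0.9659)  start (8,1)  tX=1.5841 tY=0.7765  stride 1/|dx|=3.8637 1/|dy|=1.0353
    cross y-line → (8,2), t=0.7765 (wall)
  → r_2 = 0.7765
beam 3: φ=45°, α=165°
  d=(-0.9659,0.2588)  start (8,1)  tX=0.6108 tY=2.8978  stride 1/|dx|=1.0353 1/|dy|=3.8637
    cross x-line → (7,1), t=0.6108
    cross x-line → (6,1), t=1.6461 (wall)
  → r_3 = 1.6461
beam 4: φ=90°, α=210°
  d=(-0.8660,-0.5000)  start (8,1)  tX=0.6813 tY=0.5000  stride 1/|dx|=1.1547 1/|dy|=2.0000
    cross y-line → (8,0), t=0.5000 (wall)
  → r_4 = 0.5000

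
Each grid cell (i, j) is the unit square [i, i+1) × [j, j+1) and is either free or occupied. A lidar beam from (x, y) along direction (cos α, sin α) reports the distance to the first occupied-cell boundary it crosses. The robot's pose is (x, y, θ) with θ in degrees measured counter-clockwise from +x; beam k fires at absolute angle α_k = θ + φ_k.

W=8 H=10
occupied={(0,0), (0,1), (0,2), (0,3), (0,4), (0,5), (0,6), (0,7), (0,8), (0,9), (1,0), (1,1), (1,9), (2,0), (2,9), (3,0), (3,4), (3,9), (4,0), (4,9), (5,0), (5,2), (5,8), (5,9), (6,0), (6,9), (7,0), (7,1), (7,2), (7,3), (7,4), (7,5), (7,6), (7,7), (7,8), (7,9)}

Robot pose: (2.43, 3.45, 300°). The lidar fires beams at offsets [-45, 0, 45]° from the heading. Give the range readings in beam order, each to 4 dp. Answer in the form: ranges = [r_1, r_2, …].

beam 1: φ=-45°, α=255°
  cosα=-0.2588 sinα=-0.9659 | (2,3) | tMaxX 1.6614 tMaxY 0.4659 | tΔX 3.8637 tΔY 1.0353
    t=0.4659 [y] (2,2)
    t=1.5012 [y] (2,1)
    t=1.6614 [x] (1,1) — stop
  → r_1 = 1.6614
beam 2: φ=0°, α=300°
  cosα=0.5000 sinα=-0.8660 | (2,3) | tMaxX 1.1400 tMaxY 0.5196 | tΔX 2.0000 tΔY 1.1547
    t=0.5196 [y] (2,2)
    t=1.1400 [x] (3,2)
    t=1.6743 [y] (3,1)
    t=2.8290 [y] (3,0) — stop
  → r_2 = 2.8290
beam 3: φ=45°, α=345°
  cosα=0.9659 sinα=-0.2588 | (2,3) | tMaxX 0.5901 tMaxY 1.7387 | tΔX 1.0353 tΔY 3.8637
    t=0.5901 [x] (3,3)
    t=1.6254 [x] (4,3)
    t=1.7387 [y] (4,2)
    t=2.6607 [x] (5,2) — stop
  → r_3 = 2.6607

ranges = [1.6614, 2.8290, 2.6607]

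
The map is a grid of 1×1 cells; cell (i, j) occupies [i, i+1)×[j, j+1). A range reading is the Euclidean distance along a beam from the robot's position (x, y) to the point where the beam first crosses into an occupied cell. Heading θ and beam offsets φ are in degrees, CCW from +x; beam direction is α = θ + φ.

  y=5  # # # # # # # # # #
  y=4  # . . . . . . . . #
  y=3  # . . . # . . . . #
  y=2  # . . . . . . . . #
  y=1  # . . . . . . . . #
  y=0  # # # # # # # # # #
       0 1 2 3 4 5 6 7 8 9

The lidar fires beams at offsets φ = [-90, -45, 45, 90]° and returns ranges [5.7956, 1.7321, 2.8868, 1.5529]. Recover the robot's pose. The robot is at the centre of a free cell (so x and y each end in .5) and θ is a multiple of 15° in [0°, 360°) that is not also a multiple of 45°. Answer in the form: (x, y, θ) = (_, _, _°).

Candidates: 31 free-cell centres × 16 headings = 496 poses. Raycast each; keep the one whose scan matches to 4 dp.
  (6.5, 3.5, 30°): beam 1 = 2.8868 ≠ 5.7956 ✗
  (5.5, 2.5, 75°): beam 1 = 3.6235 ≠ 5.7956 ✗
  (8.5, 1.5, 120°): beam 1 = 0.5774 ≠ 5.7956 ✗
  (7.5, 1.5, 195°): beam 1 = 3.6235 ≠ 5.7956 ✗
  (6.5, 3.5, 210°): beam 1 = 1.7321 ≠ 5.7956 ✗
  …
  (2.5, 2.5, 75°): r_1=5.7956, r_2=1.7321, r_3=2.8868, r_4=1.5529 — all match ✓
Unique over the lattice → pose = (2.5, 2.5, 75°).

(x, y, θ) = (2.5, 2.5, 75°)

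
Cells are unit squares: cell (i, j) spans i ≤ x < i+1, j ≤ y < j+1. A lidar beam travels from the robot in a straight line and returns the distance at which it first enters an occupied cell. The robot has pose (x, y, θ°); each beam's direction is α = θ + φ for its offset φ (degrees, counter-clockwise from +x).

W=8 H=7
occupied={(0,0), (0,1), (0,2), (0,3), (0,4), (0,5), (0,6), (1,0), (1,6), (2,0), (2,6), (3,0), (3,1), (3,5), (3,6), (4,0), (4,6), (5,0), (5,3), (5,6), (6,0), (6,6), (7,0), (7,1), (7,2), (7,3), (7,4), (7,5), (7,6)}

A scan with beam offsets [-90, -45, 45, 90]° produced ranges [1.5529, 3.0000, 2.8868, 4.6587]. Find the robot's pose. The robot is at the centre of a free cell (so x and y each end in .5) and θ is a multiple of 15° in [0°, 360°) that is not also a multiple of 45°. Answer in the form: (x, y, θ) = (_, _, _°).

(x, y, θ) = (2.5, 4.5, 285°)

The pose lattice has 27·16 = 432 candidates. Test each by forward raycasting.
  (6.5, 2.5, 105°): beam 1 = 0.5176 ≠ 1.5529 ✗
  (4.5, 2.5, 120°): beam 1 = 1.0000 ≠ 1.5529 ✗
  (1.5, 2.5, 75°): beam 1 = 1.9319 ≠ 1.5529 ✗
  …
  (2.5, 4.5, 285°): r_1=1.5529, r_2=3.0000, r_3=2.8868, r_4=4.6587 — all match ✓
Unique over the lattice → pose = (2.5, 4.5, 285°).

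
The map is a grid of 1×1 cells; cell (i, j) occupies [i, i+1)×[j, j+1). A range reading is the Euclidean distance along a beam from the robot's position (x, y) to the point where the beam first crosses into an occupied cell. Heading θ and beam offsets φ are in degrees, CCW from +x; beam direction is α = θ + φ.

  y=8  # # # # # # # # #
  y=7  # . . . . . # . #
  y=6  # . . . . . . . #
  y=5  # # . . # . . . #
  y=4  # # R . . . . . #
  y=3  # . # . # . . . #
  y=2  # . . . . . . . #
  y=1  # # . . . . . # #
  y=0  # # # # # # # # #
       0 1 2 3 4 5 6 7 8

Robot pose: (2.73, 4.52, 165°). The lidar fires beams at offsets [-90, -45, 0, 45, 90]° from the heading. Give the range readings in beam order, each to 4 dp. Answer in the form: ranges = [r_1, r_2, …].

beam 1: φ=-90°, α=75°
  d=(0.2588,0.9659)  start (2,4)  tX=1.0432 tY=0.4969  stride 1/|dx|=3.8637 1/|dy|=1.0353
    cross y-line → (2,5), t=0.4969
    cross x-line → (3,5), t=1.0432
    cross y-line → (3,6), t=1.5322
    cross y-line → (3,7), t=2.5675
    cross y-line → (3,8), t=3.6028 (wall)
  → r_1 = 3.6028
beam 2: φ=-45°, α=120°
  d=(-0.5000,0.8660)  start (2,4)  tX=1.4600 tY=0.5543  stride 1/|dx|=2.0000 1/|dy|=1.1547
    cross y-line → (2,5), t=0.5543
    cross x-line → (1,5), t=1.4600 (wall)
  → r_2 = 1.4600
beam 3: φ=0°, α=165°
  d=(-0.9659,0.2588)  start (2,4)  tX=0.7558 tY=1.8546  stride 1/|dx|=1.0353 1/|dy|=3.8637
    cross x-line → (1,4), t=0.7558 (wall)
  → r_3 = 0.7558
beam 4: φ=45°, α=210°
  d=(-0.8660,-0.5000)  start (2,4)  tX=0.8429 tY=1.0400  stride 1/|dx|=1.1547 1/|dy|=2.0000
    cross x-line → (1,4), t=0.8429 (wall)
  → r_4 = 0.8429
beam 5: φ=90°, α=255°
  d=(-0.2588,-0.9659)  start (2,4)  tX=2.8205 tY=0.5383  stride 1/|dx|=3.8637 1/|dy|=1.0353
    cross y-line → (2,3), t=0.5383 (wall)
  → r_5 = 0.5383

ranges = [3.6028, 1.4600, 0.7558, 0.8429, 0.5383]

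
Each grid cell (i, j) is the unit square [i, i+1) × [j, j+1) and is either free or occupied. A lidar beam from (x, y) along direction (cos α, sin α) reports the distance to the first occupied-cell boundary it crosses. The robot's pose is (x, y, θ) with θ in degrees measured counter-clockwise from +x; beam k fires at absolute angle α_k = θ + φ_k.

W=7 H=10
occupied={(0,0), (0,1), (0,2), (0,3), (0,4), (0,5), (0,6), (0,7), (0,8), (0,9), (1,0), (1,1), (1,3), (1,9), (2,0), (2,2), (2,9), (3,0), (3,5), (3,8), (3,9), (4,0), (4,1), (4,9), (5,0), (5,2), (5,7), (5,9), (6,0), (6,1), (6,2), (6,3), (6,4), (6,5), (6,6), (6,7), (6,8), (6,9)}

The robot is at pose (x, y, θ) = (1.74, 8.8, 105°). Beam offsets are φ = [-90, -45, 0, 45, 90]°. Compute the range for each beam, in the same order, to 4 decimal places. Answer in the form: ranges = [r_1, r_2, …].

ranges = [0.7727, 0.2309, 0.2071, 0.4000, 0.7661]

beam 1: φ=-90°, α=15°
  cosα=0.9659 sinα=0.2588 | (1,8) | tMaxX 0.2692 tMaxY 0.7727 | tΔX 1.0353 tΔY 3.8637
    t=0.2692 [x] (2,8)
    t=0.7727 [y] (2,9) — stop
  → r_1 = 0.7727
beam 2: φ=-45°, α=60°
  cosα=0.5000 sinα=0.8660 | (1,8) | tMaxX 0.5200 tMaxY 0.2309 | tΔX 2.0000 tΔY 1.1547
    t=0.2309 [y] (1,9) — stop
  → r_2 = 0.2309
beam 3: φ=0°, α=105°
  cosα=-0.2588 sinα=0.9659 | (1,8) | tMaxX 2.8591 tMaxY 0.2071 | tΔX 3.8637 tΔY 1.0353
    t=0.2071 [y] (1,9) — stop
  → r_3 = 0.2071
beam 4: φ=45°, α=150°
  cosα=-0.8660 sinα=0.5000 | (1,8) | tMaxX 0.8545 tMaxY 0.4000 | tΔX 1.1547 tΔY 2.0000
    t=0.4000 [y] (1,9) — stop
  → r_4 = 0.4000
beam 5: φ=90°, α=195°
  cosα=-0.9659 sinα=-0.2588 | (1,8) | tMaxX 0.7661 tMaxY 3.0910 | tΔX 1.0353 tΔY 3.8637
    t=0.7661 [x] (0,8) — stop
  → r_5 = 0.7661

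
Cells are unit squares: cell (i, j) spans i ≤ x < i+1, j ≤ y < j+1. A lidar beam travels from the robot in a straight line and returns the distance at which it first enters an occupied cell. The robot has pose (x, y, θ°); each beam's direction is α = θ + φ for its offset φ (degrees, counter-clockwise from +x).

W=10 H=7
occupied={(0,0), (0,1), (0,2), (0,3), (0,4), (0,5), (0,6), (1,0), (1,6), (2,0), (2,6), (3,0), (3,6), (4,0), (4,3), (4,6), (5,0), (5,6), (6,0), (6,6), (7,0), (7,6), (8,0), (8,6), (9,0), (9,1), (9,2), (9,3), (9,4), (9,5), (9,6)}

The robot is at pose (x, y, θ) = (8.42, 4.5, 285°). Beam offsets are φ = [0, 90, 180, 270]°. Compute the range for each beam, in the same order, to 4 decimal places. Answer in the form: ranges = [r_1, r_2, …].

beam 1: φ=0°, α=285°
  d=(0.2588,-0.9659)  start (8,4)  tX=2.2409 tY=0.5176  stride 1/|dx|=3.8637 1/|dy|=1.0353
    cross y-line → (8,3), t=0.5176
    cross y-line → (8,2), t=1.5529
    cross x-line → (9,2), t=2.2409 (wall)
  → r_1 = 2.2409
beam 2: φ=90°, α=15°
  d=(0.9659,0.2588)  start (8,4)  tX=0.6005 tY=1.9319  stride 1/|dx|=1.0353 1/|dy|=3.8637
    cross x-line → (9,4), t=0.6005 (wall)
  → r_2 = 0.6005
beam 3: φ=180°, α=105°
  d=(-0.2588,0.9659)  start (8,4)  tX=1.6228 tY=0.5176  stride 1/|dx|=3.8637 1/|dy|=1.0353
    cross y-line → (8,5), t=0.5176
    cross y-line → (8,6), t=1.5529 (wall)
  → r_3 = 1.5529
beam 4: φ=270°, α=195°
  d=(-0.9659,-0.2588)  start (8,4)  tX=0.4348 tY=1.9319  stride 1/|dx|=1.0353 1/|dy|=3.8637
    cross x-line → (7,4), t=0.4348
    cross x-line → (6,4), t=1.4701
    cross y-line → (6,3), t=1.9319
    cross x-line → (5,3), t=2.5054
    cross x-line → (4,3), t=3.5406 (wall)
  → r_4 = 3.5406

ranges = [2.2409, 0.6005, 1.5529, 3.5406]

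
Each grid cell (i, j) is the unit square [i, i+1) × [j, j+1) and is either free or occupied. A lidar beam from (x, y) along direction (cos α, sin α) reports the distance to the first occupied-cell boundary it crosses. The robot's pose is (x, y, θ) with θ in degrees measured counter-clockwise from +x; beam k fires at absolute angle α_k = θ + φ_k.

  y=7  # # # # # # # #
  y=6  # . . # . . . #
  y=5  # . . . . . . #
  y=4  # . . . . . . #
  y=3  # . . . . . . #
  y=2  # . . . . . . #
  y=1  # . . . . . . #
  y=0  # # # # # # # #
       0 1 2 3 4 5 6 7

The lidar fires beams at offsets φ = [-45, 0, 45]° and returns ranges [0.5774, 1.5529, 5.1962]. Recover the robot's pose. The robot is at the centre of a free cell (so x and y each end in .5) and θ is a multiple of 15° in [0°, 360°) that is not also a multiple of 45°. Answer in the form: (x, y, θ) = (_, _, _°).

(x, y, θ) = (5.5, 6.5, 165°)

Candidates: 35 free-cell centres × 16 headings = 560 poses. Raycast each; keep the one whose scan matches to 4 dp.
  (2.5, 1.5, 300°): beam 1 = 0.5176 ≠ 0.5774 ✗
  (1.5, 3.5, 255°): beam 2 = 1.9319 ≠ 1.5529 ✗
  (4.5, 2.5, 240°): beam 1 = 3.6235 ≠ 0.5774 ✗
  (1.5, 2.5, 285°): beam 1 = 1.0000 ≠ 0.5774 ✗
  (1.5, 6.5, 255°): beam 2 = 1.9319 ≠ 1.5529 ✗
  …
  (5.5, 6.5, 165°): r_1=0.5774, r_2=1.5529, r_3=5.1962 — all match ✓
Only this pose fits every beam.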